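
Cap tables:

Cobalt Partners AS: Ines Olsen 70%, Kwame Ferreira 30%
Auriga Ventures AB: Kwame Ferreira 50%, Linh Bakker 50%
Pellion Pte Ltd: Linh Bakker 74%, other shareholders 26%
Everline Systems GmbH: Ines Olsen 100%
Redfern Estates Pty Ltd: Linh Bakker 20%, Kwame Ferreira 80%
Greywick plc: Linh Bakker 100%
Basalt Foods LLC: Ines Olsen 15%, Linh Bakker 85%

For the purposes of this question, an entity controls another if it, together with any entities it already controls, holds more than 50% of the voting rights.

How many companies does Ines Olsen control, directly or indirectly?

Ines holds 70% of Cobalt, so Ines controls Cobalt.
Ines holds 100% of Everline, so Ines controls Everline.
No other company's threshold is met.
Ines controls 2 companies.

2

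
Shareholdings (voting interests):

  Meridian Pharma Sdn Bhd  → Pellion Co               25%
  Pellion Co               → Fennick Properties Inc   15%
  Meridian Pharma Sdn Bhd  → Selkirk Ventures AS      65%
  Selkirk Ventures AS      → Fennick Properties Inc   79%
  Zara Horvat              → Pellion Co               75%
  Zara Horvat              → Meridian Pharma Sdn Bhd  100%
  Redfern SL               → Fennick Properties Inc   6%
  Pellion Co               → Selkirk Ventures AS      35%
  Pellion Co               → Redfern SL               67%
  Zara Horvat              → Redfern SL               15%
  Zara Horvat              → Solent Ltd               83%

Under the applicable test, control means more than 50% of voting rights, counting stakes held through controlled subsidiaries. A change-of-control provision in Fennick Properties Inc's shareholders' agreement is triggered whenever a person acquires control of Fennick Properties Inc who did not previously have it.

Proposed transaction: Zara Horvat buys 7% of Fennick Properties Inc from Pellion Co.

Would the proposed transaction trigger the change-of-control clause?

The purchase adds only to Zara's holdings (Pellion's stake shrinks), so Zara is the only person who could newly come to control Fennick.
Zara holds 100% of Meridian, so Zara controls Meridian.
Meridian and Zara together hold 25% + 75% = 100% of Pellion, so Zara controls Pellion.
Meridian and Pellion together hold 65% + 35% = 100% of Selkirk, so Zara controls Selkirk.
Zara and Pellion together hold 15% + 67% = 82% of Redfern, so Zara controls Redfern.
Selkirk and Redfern and Pellion together hold 79% + 6% + 15% = 100% of Fennick, so Zara controls Fennick.
So Zara already controls Fennick before the transaction.
After the purchase, Zara holds 7% of Fennick directly, and Pellion's stake falls to 8%.
Zara controlled Fennick already, so this is not a new person acquiring control; every other person's position is unchanged or reduced.
No new person acquires control, so the clause is not triggered.

No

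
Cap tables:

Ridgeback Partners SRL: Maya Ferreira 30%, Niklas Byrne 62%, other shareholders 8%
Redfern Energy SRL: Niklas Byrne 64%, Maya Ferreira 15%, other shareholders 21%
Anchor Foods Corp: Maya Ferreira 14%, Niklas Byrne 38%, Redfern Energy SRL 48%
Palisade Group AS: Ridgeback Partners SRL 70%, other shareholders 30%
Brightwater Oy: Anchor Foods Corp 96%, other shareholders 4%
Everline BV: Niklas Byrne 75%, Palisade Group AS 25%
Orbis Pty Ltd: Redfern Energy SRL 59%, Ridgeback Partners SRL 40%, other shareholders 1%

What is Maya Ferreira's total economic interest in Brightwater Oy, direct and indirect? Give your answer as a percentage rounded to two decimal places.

Maya reaches Brightwater along 2 paths.
Via Anchor: 14% × 96% = 13.44%.
Via Redfern → Anchor: 15% × 48% × 96% = 6.912%.
Total: 13.44% + 6.912% = 20.352%.
Rounded: 20.35%.

20.35%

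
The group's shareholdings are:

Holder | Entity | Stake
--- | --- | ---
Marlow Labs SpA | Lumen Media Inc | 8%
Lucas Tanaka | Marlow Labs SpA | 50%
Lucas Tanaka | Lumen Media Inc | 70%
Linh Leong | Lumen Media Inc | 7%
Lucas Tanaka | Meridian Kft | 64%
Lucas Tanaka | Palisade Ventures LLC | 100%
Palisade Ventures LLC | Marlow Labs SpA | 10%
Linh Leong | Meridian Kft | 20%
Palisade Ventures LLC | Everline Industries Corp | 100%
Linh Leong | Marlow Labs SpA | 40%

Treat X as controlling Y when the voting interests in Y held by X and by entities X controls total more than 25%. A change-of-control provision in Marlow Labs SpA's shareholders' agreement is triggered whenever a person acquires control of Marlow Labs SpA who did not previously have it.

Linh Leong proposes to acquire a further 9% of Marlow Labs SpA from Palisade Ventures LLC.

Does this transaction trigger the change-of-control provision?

No

The purchase adds only to Linh's holdings (Palisade's stake shrinks), so Linh is the only person who could newly come to control Marlow.
Linh holds 40% of Marlow, so Linh controls Marlow.
So Linh already controls Marlow before the transaction.
After the purchase, Linh's direct stake in Marlow rises to 40% + 9% = 49%, and Palisade's stake falls to 1%.
Linh controlled Marlow already, so this is not a new person acquiring control; every other person's position is unchanged or reduced.
No new person acquires control, so the clause is not triggered.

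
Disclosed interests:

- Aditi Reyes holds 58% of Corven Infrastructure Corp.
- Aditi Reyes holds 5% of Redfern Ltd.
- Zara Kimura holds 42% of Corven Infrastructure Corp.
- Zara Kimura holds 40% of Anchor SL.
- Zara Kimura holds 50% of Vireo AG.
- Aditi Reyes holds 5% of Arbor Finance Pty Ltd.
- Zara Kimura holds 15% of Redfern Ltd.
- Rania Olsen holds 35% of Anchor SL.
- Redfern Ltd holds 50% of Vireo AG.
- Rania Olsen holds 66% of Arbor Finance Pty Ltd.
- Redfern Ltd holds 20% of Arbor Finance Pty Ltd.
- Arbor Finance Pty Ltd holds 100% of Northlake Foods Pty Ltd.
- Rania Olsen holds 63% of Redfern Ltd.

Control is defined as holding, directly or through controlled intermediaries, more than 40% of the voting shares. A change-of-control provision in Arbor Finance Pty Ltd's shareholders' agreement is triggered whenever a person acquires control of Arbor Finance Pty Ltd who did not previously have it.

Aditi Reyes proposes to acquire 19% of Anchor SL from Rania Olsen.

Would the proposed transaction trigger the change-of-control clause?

The purchase adds only to Aditi's holdings (Rania's stake shrinks), so Aditi is the only person who could newly come to control Arbor.
Aditi holds 58% of Corven, so Aditi controls Corven.
In Arbor, Aditi's side holds only 5%, not > 40%.
So before the transaction, Aditi does not control Arbor.
After the purchase, Aditi holds 19% of Anchor directly, and Rania's stake falls to 16%.
Aditi's side now holds 19% of Anchor, not > 40%, so Aditi still does not control Anchor.
After the transaction, Aditi's side holds 5% of Arbor, not > 40%, so Aditi still does not control Arbor.
No new person acquires control, so the clause is not triggered.

No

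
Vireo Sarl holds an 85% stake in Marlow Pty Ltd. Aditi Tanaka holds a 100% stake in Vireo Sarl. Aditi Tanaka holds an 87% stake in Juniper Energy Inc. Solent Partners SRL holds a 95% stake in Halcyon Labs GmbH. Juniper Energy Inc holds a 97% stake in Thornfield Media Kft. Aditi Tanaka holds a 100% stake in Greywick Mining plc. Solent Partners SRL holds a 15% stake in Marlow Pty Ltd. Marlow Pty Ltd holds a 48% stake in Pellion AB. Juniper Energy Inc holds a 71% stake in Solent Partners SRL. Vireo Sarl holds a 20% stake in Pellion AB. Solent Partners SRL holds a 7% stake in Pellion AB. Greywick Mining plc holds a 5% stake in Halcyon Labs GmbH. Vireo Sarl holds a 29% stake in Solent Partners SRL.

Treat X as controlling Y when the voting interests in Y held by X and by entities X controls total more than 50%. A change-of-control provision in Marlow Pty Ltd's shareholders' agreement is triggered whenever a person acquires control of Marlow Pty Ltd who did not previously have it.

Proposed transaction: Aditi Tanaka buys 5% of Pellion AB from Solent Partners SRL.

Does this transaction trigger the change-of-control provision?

No

The purchase adds only to Aditi's holdings (Solent's stake shrinks), so Aditi is the only person who could newly come to control Marlow.
Aditi holds 100% of Vireo, so Aditi controls Vireo.
Aditi holds 87% of Juniper, so Aditi controls Juniper.
Vireo and Juniper together hold 29% + 71% = 100% of Solent, so Aditi controls Solent.
Vireo and Solent together hold 85% + 15% = 100% of Marlow, so Aditi controls Marlow.
So Aditi already controls Marlow before the transaction.
After the purchase, Aditi holds 5% of Pellion directly, and Solent's stake falls to 2%.
Aditi controlled Marlow already, so this is not a new person acquiring control; every other person's position is unchanged or reduced.
No new person acquires control, so the clause is not triggered.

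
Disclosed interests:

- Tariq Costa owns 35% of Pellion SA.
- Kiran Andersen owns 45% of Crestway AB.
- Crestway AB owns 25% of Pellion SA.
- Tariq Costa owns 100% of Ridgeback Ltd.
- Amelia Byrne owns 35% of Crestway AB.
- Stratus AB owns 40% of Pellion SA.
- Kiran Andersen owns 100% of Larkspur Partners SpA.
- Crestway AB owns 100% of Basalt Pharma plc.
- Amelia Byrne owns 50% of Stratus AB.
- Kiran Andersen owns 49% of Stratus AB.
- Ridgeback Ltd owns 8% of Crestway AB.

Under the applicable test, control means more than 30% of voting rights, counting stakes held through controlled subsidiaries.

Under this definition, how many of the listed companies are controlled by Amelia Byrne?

Amelia holds 50% of Stratus, so Amelia controls Stratus.
Amelia holds 35% of Crestway, so Amelia controls Crestway.
Crestway holds 100% of Basalt, so Amelia controls Basalt.
Stratus and Crestway together hold 40% + 25% = 65% of Pellion, so Amelia controls Pellion.
No other company's threshold is met.
Amelia controls 4 companies.

4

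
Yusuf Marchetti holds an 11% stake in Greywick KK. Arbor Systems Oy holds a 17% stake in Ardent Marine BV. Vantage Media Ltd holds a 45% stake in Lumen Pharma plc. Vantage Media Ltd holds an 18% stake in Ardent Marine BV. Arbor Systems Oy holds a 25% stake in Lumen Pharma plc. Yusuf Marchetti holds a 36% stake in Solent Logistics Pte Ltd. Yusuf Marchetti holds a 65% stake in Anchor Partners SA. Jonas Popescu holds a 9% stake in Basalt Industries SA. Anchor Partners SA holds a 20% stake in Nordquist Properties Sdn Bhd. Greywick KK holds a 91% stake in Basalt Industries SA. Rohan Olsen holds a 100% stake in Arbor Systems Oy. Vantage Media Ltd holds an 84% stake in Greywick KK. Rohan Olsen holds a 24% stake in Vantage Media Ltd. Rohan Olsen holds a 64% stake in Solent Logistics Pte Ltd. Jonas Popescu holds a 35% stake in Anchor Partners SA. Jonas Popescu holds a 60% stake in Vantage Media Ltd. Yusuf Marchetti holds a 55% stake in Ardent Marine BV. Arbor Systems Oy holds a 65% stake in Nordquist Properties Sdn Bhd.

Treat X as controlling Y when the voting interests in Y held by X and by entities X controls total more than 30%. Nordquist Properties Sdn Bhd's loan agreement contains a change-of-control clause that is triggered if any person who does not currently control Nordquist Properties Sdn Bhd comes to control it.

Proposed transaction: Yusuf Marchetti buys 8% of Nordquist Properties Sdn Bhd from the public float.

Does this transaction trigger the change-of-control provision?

The purchase changes only Yusuf's holdings, so Yusuf is the only person who could newly come to control Nordquist.
Yusuf holds 65% of Anchor, so Yusuf controls Anchor.
Yusuf holds 55% of Ardent, so Yusuf controls Ardent.
Yusuf holds 36% of Solent, so Yusuf controls Solent.
In Nordquist, Yusuf's side holds only 20%, not > 30%.
So before the transaction, Yusuf does not control Nordquist.
After the purchase, Yusuf holds 8% of Nordquist directly.
After the transaction, Yusuf's side holds 20% + 8% = 28% of Nordquist, not > 30%, so Yusuf still does not control Nordquist.
No new person acquires control, so the clause is not triggered.

No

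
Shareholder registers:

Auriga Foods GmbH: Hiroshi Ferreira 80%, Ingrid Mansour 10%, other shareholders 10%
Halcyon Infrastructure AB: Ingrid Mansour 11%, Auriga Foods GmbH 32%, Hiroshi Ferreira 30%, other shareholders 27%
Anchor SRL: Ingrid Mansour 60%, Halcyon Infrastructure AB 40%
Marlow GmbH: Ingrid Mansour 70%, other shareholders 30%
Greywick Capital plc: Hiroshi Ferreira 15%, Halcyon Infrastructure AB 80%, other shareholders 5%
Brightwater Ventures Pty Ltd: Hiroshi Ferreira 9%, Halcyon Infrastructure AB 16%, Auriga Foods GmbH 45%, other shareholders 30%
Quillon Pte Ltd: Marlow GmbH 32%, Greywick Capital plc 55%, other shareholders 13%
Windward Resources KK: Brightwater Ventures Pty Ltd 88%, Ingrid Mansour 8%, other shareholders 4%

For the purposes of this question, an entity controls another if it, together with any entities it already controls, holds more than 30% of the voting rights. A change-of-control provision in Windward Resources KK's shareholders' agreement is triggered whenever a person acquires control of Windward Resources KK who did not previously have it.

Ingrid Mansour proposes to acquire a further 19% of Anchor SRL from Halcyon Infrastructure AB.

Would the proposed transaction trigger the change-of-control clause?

No

The purchase adds only to Ingrid's holdings (Halcyon's stake shrinks), so Ingrid is the only person who could newly come to control Windward.
Ingrid holds 60% of Anchor, so Ingrid controls Anchor.
Ingrid holds 70% of Marlow, so Ingrid controls Marlow.
Marlow holds 32% of Quillon, so Ingrid controls Quillon.
In Windward, Ingrid's side holds only 8%, not > 30%.
So before the transaction, Ingrid does not control Windward.
After the purchase, Ingrid's direct stake in Anchor rises to 60% + 19% = 79%, and Halcyon's stake falls to 21%.
Ingrid holds 79% of Anchor, so Ingrid controls Anchor.
After the transaction, Ingrid's side holds 8% of Windward, not > 30%, so Ingrid still does not control Windward.
No new person acquires control, so the clause is not triggered.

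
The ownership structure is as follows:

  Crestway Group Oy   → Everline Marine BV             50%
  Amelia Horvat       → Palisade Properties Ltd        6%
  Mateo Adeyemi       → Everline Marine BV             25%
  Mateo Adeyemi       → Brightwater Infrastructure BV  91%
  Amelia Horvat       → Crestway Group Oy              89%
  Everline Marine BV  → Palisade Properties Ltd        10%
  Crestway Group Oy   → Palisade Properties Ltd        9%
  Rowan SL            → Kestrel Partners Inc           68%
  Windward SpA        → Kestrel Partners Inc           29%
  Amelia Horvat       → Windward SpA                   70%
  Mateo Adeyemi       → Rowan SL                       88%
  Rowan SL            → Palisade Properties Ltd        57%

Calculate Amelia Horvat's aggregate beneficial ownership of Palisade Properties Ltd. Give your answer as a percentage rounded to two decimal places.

Amelia reaches Palisade along 3 paths.
Via Crestway → Everline: 89% × 50% × 10% = 4.45%.
Via Crestway: 89% × 9% = 8.01%.
Direct stake: 6% = 6%.
Total: 4.45% + 8.01% + 6% = 18.46%.

18.46%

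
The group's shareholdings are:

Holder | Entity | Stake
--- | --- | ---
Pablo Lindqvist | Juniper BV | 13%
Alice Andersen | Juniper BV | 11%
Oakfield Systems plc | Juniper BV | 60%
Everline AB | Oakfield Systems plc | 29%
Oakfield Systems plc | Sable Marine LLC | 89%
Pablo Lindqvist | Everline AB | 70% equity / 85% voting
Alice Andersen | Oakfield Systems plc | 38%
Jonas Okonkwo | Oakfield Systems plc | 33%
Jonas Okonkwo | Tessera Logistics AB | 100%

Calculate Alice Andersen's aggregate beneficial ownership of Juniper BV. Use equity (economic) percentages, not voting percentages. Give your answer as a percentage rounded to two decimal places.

33.80%

Alice reaches Juniper along 2 paths.
Direct stake: 11% = 11%.
Via Oakfield: 38% × 60% = 22.8%.
Total: 11% + 22.8% = 33.8%.
Rounded: 33.80%.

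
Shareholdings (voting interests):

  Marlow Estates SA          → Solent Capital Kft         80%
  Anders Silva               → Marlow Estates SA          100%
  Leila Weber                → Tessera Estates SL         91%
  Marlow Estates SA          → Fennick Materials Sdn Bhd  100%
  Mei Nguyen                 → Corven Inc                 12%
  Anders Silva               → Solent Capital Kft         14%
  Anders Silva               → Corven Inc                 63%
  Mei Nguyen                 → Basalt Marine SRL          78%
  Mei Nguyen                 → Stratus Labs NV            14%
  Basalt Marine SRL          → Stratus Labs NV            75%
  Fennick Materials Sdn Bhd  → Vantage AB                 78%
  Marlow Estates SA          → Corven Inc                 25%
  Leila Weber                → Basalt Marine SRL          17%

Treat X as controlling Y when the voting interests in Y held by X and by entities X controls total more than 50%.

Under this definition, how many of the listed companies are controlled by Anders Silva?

5

Anders holds 100% of Marlow, so Anders controls Marlow.
Marlow and Anders together hold 25% + 63% = 88% of Corven, so Anders controls Corven.
Marlow holds 100% of Fennick, so Anders controls Fennick.
Marlow and Anders together hold 80% + 14% = 94% of Solent, so Anders controls Solent.
Fennick holds 78% of Vantage, so Anders controls Vantage.
No other company's threshold is met.
Anders controls 5 companies.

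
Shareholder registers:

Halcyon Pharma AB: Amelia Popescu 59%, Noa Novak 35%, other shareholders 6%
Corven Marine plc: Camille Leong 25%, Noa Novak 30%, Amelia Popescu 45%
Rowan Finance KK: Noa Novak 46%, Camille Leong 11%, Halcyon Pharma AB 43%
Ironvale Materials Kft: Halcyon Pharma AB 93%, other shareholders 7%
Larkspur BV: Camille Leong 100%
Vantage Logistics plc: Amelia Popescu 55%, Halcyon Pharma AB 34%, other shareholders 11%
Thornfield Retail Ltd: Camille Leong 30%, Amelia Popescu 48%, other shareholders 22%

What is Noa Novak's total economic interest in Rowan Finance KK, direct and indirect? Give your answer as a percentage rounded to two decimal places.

61.05%

Noa reaches Rowan along 2 paths.
Direct stake: 46% = 46%.
Via Halcyon: 35% × 43% = 15.05%.
Total: 46% + 15.05% = 61.05%.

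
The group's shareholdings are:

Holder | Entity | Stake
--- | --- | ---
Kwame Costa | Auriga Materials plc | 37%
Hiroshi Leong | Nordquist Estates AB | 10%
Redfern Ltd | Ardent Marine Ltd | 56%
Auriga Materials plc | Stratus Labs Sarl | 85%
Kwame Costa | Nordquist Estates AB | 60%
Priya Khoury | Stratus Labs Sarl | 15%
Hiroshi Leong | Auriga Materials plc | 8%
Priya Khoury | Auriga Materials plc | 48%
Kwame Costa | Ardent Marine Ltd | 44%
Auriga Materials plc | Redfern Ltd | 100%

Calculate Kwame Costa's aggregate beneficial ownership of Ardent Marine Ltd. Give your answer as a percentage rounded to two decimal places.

Kwame reaches Ardent along 2 paths.
Via Auriga → Redfern: 37% × 100% × 56% = 20.72%.
Direct stake: 44% = 44%.
Total: 20.72% + 44% = 64.72%.

64.72%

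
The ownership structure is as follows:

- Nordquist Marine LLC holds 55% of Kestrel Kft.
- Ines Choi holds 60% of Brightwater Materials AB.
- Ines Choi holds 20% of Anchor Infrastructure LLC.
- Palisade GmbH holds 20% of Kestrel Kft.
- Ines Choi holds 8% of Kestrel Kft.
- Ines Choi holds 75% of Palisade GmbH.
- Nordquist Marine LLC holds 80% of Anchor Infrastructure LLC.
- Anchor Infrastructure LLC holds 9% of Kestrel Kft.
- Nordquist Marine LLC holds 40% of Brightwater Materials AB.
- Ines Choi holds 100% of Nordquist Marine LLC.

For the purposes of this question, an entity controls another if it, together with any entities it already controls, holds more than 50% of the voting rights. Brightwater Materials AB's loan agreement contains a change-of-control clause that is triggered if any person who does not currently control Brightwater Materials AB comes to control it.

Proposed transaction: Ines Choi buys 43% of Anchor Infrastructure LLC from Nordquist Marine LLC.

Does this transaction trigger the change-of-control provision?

The purchase adds only to Ines's holdings (Nordquist's stake shrinks), so Ines is the only person who could newly come to control Brightwater.
Ines holds 100% of Nordquist, so Ines controls Nordquist.
Ines and Nordquist together hold 60% + 40% = 100% of Brightwater, so Ines controls Brightwater.
So Ines already controls Brightwater before the transaction.
After the purchase, Ines's direct stake in Anchor rises to 20% + 43% = 63%, and Nordquist's stake falls to 37%.
Ines controlled Brightwater already, so this is not a new person acquiring control; every other person's position is unchanged or reduced.
No new person acquires control, so the clause is not triggered.

No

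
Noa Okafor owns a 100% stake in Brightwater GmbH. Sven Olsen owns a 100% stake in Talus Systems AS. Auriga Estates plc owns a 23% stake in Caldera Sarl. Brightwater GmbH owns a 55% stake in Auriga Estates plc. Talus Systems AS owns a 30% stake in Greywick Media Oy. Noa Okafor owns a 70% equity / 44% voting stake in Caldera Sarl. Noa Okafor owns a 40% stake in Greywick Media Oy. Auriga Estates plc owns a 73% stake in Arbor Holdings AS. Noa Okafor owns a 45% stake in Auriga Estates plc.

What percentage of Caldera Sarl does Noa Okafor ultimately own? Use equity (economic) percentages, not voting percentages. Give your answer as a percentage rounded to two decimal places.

93.00%

Noa reaches Caldera along 3 paths.
Via Auriga: 45% × 23% = 10.35%.
Via Brightwater → Auriga: 100% × 55% × 23% = 12.65%.
Direct stake: 70% = 70%.
Total: 10.35% + 12.65% + 70% = 93%.
Rounded: 93.00%.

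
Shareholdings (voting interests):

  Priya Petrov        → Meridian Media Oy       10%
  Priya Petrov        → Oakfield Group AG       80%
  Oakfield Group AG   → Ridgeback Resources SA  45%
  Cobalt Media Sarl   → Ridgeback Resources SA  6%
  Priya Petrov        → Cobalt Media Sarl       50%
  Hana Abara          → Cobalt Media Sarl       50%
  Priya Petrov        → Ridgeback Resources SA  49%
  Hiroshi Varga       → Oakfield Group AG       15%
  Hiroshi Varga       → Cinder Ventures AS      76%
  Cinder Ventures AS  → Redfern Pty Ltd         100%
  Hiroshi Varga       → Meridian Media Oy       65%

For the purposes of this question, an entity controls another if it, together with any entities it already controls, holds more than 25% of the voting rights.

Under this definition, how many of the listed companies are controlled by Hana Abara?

Hana holds 50% of Cobalt, so Hana controls Cobalt.
No other company's threshold is met.
Hana controls 1 company.

1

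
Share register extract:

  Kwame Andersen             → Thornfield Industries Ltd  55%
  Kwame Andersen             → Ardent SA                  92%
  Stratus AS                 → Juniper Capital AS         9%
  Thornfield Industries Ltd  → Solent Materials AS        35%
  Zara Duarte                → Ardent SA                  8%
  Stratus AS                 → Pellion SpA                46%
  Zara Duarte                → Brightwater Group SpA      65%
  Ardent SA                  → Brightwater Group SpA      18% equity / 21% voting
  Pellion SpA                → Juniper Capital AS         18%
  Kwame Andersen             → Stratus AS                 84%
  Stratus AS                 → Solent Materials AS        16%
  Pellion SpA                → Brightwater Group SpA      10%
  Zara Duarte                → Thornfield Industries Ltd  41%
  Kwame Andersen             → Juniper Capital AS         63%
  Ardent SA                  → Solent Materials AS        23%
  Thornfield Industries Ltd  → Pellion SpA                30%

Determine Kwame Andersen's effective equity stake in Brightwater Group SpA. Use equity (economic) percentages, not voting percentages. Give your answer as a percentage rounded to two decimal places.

22.07%

Kwame reaches Brightwater along 3 paths.
Via Thornfield → Pellion: 55% × 30% × 10% = 1.65%.
Via Stratus → Pellion: 84% × 46% × 10% = 3.864%.
Via Ardent: 92% × 18% = 16.56%.
Total: 1.65% + 3.864% + 16.56% = 22.074%.
Rounded: 22.07%.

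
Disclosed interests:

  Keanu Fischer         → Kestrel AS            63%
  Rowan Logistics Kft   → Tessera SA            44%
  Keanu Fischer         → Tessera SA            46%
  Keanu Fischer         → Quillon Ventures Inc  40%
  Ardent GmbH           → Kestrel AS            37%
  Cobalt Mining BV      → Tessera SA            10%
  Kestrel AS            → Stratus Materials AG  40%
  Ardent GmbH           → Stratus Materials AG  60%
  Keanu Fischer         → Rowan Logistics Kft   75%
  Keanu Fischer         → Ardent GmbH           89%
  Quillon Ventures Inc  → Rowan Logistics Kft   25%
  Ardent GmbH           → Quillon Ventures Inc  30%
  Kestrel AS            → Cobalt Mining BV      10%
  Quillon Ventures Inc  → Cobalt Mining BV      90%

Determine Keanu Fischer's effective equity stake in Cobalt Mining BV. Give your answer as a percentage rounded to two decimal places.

69.62%

Keanu reaches Cobalt along 4 paths.
Via Quillon: 40% × 90% = 36%.
Via Ardent → Quillon: 89% × 30% × 90% = 24.03%.
Via Ardent → Kestrel: 89% × 37% × 10% = 3.293%.
Via Kestrel: 63% × 10% = 6.3%.
Total: 36% + 24.03% + 3.293% + 6.3% = 69.623%.
Rounded: 69.62%.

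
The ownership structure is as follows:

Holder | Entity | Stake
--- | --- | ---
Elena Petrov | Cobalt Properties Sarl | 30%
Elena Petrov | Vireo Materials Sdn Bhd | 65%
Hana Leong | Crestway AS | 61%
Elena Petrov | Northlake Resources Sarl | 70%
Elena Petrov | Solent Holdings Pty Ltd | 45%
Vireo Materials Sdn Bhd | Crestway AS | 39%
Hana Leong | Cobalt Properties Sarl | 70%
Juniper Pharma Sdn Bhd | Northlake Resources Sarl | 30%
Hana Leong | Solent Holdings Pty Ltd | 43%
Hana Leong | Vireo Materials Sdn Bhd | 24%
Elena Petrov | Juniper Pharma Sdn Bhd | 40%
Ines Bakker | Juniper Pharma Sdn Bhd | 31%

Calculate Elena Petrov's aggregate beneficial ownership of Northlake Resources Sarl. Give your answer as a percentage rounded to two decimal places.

Elena reaches Northlake along 2 paths.
Direct stake: 70% = 70%.
Via Juniper: 40% × 30% = 12%.
Total: 70% + 12% = 82%.
Rounded: 82.00%.

82.00%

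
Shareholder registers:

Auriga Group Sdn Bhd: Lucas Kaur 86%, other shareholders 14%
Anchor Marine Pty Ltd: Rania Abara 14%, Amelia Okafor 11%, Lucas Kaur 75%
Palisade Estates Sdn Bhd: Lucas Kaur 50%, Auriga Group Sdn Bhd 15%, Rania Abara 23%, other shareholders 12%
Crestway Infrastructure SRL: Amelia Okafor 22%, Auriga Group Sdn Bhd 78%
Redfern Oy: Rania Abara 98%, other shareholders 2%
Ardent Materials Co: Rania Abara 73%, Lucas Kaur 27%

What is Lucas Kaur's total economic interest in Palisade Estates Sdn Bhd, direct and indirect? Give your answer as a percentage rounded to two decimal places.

Lucas reaches Palisade along 2 paths.
Direct stake: 50% = 50%.
Via Auriga: 86% × 15% = 12.9%.
Total: 50% + 12.9% = 62.9%.
Rounded: 62.90%.

62.90%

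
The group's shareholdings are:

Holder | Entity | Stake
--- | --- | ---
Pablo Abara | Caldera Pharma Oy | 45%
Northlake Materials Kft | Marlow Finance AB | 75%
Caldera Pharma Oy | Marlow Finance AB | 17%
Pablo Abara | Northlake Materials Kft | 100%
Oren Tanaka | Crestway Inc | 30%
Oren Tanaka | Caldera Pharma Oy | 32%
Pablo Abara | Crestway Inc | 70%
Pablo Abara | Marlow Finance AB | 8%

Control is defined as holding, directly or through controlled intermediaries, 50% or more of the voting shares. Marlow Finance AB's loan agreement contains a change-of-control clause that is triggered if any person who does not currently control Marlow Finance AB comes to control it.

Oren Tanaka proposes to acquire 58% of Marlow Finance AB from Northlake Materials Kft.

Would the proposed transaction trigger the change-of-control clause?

The purchase adds only to Oren's holdings (Northlake's stake shrinks), so Oren is the only person who could newly come to control Marlow.
Oren's largest direct stake is 32% in Caldera, which does not meet the threshold, so Oren controls no company.
Neither Oren nor any entity Oren controls holds any voting interest in Marlow.
So before the transaction, Oren does not control Marlow.
After the purchase, Oren holds 58% of Marlow directly, and Northlake's stake falls to 17%.
Oren holds 58% of Marlow, so Oren controls Marlow.
Oren did not control Marlow before and does after, so the clause is triggered.

Yes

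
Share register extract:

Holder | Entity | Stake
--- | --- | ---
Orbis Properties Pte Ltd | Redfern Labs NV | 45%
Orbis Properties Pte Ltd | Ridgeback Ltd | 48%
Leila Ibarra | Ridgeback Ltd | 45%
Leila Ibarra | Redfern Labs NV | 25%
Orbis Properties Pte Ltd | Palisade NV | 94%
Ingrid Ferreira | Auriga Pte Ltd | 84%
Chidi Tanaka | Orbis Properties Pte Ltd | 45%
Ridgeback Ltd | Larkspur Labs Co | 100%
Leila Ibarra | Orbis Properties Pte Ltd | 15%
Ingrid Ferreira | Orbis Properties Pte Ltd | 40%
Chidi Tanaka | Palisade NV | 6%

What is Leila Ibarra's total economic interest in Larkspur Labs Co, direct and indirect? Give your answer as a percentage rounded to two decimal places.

Leila reaches Larkspur along 2 paths.
Via Orbis → Ridgeback: 15% × 48% × 100% = 7.2%.
Via Ridgeback: 45% × 100% = 45%.
Total: 7.2% + 45% = 52.2%.
Rounded: 52.20%.

52.20%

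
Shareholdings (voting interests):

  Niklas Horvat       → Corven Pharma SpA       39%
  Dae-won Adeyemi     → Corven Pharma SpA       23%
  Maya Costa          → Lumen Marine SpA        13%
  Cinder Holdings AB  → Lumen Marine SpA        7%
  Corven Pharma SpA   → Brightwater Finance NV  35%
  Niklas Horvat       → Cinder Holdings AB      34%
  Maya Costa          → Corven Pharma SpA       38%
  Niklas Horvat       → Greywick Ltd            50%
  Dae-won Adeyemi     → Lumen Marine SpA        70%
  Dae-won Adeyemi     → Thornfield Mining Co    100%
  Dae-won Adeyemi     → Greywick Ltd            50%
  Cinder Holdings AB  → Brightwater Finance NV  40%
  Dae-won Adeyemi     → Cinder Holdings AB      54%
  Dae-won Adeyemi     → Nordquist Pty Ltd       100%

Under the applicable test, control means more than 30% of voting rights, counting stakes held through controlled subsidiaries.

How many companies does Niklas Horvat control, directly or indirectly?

4

Niklas holds 34% of Cinder, so Niklas controls Cinder.
Niklas holds 50% of Greywick, so Niklas controls Greywick.
Niklas holds 39% of Corven, so Niklas controls Corven.
Corven and Cinder together hold 35% + 40% = 75% of Brightwater, so Niklas controls Brightwater.
No other company's threshold is met.
Niklas controls 4 companies.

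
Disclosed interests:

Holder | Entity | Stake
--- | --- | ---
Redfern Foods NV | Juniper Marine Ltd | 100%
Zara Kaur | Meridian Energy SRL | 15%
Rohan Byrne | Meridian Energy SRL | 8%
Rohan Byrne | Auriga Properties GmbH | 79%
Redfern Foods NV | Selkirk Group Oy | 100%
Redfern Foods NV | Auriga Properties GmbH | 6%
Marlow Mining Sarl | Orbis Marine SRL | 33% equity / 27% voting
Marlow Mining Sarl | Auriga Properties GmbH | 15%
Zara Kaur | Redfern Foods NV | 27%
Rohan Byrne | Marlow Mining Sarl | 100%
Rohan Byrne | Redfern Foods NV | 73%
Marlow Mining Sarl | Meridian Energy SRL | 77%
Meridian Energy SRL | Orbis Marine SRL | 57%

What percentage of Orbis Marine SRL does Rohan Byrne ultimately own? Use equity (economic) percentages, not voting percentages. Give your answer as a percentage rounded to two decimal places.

Rohan reaches Orbis along 3 paths.
Via Marlow: 100% × 33% = 33%.
Via Marlow → Meridian: 100% × 77% × 57% = 43.89%.
Via Meridian: 8% × 57% = 4.56%.
Total: 33% + 43.89% + 4.56% = 81.45%.

81.45%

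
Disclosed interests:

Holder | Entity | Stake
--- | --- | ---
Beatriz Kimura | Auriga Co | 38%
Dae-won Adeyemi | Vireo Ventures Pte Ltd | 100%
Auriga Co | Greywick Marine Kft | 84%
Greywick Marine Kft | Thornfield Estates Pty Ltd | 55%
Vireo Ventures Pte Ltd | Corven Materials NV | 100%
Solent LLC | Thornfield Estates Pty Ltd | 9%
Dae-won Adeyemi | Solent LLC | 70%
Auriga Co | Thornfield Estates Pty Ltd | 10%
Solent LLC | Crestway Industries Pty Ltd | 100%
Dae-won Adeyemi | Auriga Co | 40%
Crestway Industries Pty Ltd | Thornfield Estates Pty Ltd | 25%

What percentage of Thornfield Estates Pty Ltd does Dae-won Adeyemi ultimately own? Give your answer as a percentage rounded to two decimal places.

46.28%

Dae-won reaches Thornfield along 4 paths.
Via Auriga → Greywick: 40% × 84% × 55% = 18.48%.
Via Solent → Crestway: 70% × 100% × 25% = 17.5%.
Via Solent: 70% × 9% = 6.3%.
Via Auriga: 40% × 10% = 4%.
Total: 18.48% + 17.5% + 6.3% + 4% = 46.28%.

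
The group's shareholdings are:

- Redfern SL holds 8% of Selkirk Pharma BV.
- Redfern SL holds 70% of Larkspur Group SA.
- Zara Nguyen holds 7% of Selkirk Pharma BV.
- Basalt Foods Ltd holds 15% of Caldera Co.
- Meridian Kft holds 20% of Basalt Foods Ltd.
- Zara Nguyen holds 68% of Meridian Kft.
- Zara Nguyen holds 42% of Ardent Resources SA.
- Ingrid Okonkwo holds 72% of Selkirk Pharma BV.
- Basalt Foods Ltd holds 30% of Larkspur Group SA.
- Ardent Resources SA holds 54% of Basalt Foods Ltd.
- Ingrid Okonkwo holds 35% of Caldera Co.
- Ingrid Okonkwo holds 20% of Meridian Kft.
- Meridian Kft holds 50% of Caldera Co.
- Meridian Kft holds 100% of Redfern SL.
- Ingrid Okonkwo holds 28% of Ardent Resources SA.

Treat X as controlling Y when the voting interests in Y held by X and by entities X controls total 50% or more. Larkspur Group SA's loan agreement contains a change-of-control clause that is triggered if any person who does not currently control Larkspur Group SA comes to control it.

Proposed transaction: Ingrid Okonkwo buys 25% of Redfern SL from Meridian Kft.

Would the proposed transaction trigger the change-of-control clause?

No

The purchase adds only to Ingrid's holdings (Meridian's stake shrinks), so Ingrid is the only person who could newly come to control Larkspur.
Ingrid holds 72% of Selkirk, so Ingrid controls Selkirk.
Neither Ingrid nor any entity Ingrid controls holds any voting interest in Larkspur.
So before the transaction, Ingrid does not control Larkspur.
After the purchase, Ingrid holds 25% of Redfern directly, and Meridian's stake falls to 75%.
Ingrid's side now holds 25% of Redfern, not ≥ 50%, so Ingrid still does not control Redfern.
After the transaction, neither Ingrid nor any entity Ingrid controls holds a voting interest in Larkspur, so Ingrid still does not control it.
No new person acquires control, so the clause is not triggered.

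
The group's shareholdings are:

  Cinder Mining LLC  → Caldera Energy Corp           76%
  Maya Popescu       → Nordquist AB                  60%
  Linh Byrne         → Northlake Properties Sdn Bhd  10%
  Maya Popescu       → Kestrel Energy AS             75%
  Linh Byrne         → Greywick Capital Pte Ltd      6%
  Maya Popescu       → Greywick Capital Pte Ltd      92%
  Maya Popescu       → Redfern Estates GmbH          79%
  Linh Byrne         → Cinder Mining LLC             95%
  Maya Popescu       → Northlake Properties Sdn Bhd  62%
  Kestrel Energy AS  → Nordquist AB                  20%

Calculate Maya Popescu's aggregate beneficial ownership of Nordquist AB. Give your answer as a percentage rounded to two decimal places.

75.00%

Maya reaches Nordquist along 2 paths.
Direct stake: 60% = 60%.
Via Kestrel: 75% × 20% = 15%.
Total: 60% + 15% = 75%.
Rounded: 75.00%.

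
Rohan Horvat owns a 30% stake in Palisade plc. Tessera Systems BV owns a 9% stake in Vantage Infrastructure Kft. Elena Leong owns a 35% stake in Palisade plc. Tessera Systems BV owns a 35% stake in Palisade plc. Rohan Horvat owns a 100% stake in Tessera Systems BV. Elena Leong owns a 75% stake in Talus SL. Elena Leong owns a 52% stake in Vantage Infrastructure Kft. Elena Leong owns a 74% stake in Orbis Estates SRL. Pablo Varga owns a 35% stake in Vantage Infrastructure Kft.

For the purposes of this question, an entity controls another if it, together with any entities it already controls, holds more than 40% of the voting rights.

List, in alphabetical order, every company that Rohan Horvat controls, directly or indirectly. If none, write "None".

Palisade plc, Tessera Systems BV

Rohan holds 100% of Tessera, so Rohan controls Tessera.
Tessera and Rohan together hold 35% + 30% = 65% of Palisade, so Rohan controls Palisade.
No other company's threshold is met.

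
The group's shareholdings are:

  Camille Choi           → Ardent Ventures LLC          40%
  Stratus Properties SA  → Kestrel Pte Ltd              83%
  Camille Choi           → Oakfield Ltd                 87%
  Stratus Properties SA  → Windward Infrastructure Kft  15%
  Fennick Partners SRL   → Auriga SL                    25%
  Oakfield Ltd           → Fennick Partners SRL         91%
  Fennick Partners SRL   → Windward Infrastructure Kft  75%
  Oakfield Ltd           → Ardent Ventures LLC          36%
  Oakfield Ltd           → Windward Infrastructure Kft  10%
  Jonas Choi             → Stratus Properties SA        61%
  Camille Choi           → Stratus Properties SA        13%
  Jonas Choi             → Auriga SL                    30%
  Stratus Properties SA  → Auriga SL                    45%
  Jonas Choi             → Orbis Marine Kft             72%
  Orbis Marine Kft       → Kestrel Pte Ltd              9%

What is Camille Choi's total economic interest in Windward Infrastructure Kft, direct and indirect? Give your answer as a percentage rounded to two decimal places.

70.03%

Camille reaches Windward along 3 paths.
Via Oakfield → Fennick: 87% × 91% × 75% = 59.3775%.
Via Stratus: 13% × 15% = 1.95%.
Via Oakfield: 87% × 10% = 8.7%.
Total: 59.3775% + 1.95% + 8.7% = 70.0275%.
Rounded: 70.03%.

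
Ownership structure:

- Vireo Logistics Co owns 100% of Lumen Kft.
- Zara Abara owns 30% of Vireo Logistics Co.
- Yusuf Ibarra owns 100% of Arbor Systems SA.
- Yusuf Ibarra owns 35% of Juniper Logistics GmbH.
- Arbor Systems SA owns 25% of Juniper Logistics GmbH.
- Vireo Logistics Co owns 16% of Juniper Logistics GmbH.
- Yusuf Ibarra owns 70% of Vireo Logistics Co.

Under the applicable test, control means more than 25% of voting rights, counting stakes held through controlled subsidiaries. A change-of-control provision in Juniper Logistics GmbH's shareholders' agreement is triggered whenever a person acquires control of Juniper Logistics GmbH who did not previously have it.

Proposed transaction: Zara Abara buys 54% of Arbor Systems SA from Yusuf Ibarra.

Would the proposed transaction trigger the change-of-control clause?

The purchase adds only to Zara's holdings (Yusuf's stake shrinks), so Zara is the only person who could newly come to control Juniper.
Zara holds 30% of Vireo, so Zara controls Vireo.
Vireo holds 100% of Lumen, so Zara controls Lumen.
In Juniper, Zara's side holds only 16%, not > 25%.
So before the transaction, Zara does not control Juniper.
After the purchase, Zara holds 54% of Arbor directly, and Yusuf's stake falls to 46%.
Zara holds 54% of Arbor, so Zara controls Arbor.
Arbor and Vireo together hold 25% + 16% = 41% of Juniper, so Zara controls Juniper.
Zara did not control Juniper before and does after, so the clause is triggered.

Yes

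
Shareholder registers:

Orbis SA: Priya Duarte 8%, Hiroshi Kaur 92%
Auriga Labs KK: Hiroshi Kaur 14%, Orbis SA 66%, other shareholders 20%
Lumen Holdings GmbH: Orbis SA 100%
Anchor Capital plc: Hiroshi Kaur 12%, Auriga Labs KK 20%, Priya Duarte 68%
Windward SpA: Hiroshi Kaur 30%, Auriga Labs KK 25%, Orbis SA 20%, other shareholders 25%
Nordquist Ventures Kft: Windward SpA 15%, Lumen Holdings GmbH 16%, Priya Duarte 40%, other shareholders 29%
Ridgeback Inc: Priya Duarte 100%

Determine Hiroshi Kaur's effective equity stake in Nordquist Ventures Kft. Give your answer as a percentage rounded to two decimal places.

24.78%

Hiroshi reaches Nordquist along 5 paths.
Via Windward: 30% × 15% = 4.5%.
Via Auriga → Windward: 14% × 25% × 15% = 0.525%.
Via Orbis → Auriga → Windward: 92% × 66% × 25% × 15% = 2.277%.
Via Orbis → Windward: 92% × 20% × 15% = 2.76%.
Via Orbis → Lumen: 92% × 100% × 16% = 14.72%.
Total: 4.5% + 0.525% + 2.277% + 2.76% + 14.72% = 24.782%.
Rounded: 24.78%.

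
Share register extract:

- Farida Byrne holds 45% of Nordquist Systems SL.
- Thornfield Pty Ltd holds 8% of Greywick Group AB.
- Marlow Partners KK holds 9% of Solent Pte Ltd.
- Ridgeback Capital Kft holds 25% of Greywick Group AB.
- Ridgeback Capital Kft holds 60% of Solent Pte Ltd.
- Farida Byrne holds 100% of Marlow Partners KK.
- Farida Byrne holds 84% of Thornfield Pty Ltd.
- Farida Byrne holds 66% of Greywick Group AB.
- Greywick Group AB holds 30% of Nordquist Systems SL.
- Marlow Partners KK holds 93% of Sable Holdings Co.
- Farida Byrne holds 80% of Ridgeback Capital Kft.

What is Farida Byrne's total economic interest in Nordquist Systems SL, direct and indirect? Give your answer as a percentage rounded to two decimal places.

Farida reaches Nordquist along 4 paths.
Direct stake: 45% = 45%.
Via Greywick: 66% × 30% = 19.8%.
Via Ridgeback → Greywick: 80% × 25% × 30% = 6%.
Via Thornfield → Greywick: 84% × 8% × 30% = 2.016%.
Total: 45% + 19.8% + 6% + 2.016% = 72.816%.
Rounded: 72.82%.

72.82%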